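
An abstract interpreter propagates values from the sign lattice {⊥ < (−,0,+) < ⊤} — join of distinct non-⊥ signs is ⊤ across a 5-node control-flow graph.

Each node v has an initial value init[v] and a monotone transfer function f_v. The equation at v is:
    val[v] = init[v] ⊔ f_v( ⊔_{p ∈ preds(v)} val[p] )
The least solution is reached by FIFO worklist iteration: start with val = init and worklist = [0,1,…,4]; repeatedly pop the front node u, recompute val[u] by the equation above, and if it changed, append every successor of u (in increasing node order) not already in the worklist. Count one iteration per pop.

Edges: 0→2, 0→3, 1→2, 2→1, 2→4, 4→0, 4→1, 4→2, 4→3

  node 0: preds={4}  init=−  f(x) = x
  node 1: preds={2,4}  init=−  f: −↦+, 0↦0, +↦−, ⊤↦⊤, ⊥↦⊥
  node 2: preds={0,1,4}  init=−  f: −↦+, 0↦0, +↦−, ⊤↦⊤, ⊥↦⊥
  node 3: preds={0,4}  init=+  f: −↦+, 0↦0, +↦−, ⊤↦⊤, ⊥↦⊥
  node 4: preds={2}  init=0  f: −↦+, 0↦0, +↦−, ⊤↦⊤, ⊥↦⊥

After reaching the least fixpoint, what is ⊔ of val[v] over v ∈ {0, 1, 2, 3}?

Iteration log — 9 steps:
  step 1. node 0  ⊔preds=0  new=⊤  old=−  +wl: 
  step 2. node 1  ⊔preds=⊤  new=⊤  old=−  +wl: 
  step 3. node 2  ⊔preds=⊤  new=⊤  old=−  +wl: 1
  step 4. node 3  ⊔preds=⊤  new=⊤  old=+  +wl: 
  step 5. node 4  ⊔preds=⊤  new=⊤  old=0  +wl: 0,2,3
  step 6. node 1  ⊔preds=⊤  new=⊤  stable
  step 7. node 0  ⊔preds=⊤  new=⊤  stable
  step 8. node 2  ⊔preds=⊤  new=⊤  stable
  step 9. node 3  ⊔preds=⊤  new=⊤  stable

Least fixpoint reached:
  node 0: ⊤
  node 1: ⊤
  node 2: ⊤
  node 3: ⊤
  node 4: ⊤

⊤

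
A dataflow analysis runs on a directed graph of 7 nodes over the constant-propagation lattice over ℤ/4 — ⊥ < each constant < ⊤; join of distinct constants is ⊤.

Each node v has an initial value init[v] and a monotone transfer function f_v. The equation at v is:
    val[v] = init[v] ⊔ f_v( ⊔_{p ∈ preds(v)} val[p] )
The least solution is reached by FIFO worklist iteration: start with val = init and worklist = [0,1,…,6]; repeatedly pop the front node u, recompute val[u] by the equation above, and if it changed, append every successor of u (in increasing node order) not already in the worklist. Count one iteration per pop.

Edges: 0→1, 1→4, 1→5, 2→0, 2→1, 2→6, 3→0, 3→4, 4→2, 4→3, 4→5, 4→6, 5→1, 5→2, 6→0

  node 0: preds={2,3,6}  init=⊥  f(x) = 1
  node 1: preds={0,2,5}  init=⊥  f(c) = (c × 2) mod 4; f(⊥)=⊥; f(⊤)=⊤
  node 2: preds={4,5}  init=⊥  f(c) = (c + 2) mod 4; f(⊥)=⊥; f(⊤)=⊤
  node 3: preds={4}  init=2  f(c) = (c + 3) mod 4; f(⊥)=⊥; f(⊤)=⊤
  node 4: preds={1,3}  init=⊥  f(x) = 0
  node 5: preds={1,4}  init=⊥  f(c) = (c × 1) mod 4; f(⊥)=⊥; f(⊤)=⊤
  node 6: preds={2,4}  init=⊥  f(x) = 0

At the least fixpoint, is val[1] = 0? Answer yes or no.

no

Trace (14 dequeues):
  [1] u=0 | in 2 | out 1 | prev ⊥ | push {}
  [2] u=1 | in 1 | out 2 | prev ⊥ | push {}
  [3] u=2 | in ⊥ | out ⊥ | ==
  [4] u=3 | in ⊥ | out 2 | ==
  [5] u=4 | in 2 | out 0 | prev ⊥ | push {2,3}
  [6] u=5 | in ⊤ | out ⊤ | prev ⊥ | push {1}
  [7] u=6 | in 0 | out 0 | prev ⊥ | push {0}
  [8] u=2 | in ⊤ | out ⊤ | prev ⊥ | push {6}
  [9] u=3 | in 0 | out ⊤ | prev 2 | push {4}
  [10] u=1 | in ⊤ | out ⊤ | prev 2 | push {5}
  [11] u=0 | in ⊤ | out 1 | ==
  [12] u=6 | in ⊤ | out 0 | ==
  [13] u=4 | in ⊤ | out 0 | ==
  [14] u=5 | in ⊤ | out ⊤ | ==

Converged values:
  [0] 1
  [1] ⊤
  [2] ⊤
  [3] ⊤
  [4] 0
  [5] ⊤
  [6] 0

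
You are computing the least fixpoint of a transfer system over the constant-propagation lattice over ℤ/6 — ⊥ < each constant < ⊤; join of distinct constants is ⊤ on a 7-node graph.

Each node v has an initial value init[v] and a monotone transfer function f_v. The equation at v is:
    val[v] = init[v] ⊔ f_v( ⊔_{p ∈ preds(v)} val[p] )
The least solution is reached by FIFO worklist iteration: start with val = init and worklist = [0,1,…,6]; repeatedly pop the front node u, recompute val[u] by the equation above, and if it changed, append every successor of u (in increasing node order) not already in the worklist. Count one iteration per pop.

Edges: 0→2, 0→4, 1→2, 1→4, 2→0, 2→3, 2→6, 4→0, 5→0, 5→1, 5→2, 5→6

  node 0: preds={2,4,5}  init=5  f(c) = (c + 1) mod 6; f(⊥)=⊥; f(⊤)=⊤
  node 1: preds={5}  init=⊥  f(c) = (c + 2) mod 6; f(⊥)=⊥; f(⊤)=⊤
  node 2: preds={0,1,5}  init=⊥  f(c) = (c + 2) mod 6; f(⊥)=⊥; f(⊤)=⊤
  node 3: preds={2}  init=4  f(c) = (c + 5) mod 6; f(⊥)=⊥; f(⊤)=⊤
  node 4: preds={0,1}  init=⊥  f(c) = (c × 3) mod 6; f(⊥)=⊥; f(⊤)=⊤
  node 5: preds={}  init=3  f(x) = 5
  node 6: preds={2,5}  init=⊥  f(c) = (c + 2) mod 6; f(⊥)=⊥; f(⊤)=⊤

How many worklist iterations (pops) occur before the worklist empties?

11

Trace (11 dequeues):
  [1] u=0 | in 3 | out ⊤ | prev 5 | push {}
  [2] u=1 | in 3 | out 5 | prev ⊥ | push {}
  [3] u=2 | in ⊤ | out ⊤ | prev ⊥ | push {0}
  [4] u=3 | in ⊤ | out ⊤ | prev 4 | push {}
  [5] u=4 | in ⊤ | out ⊤ | prev ⊥ | push {}
  [6] u=5 | in ⊥ | out ⊤ | prev 3 | push {1,2}
  [7] u=6 | in ⊤ | out ⊤ | prev ⊥ | push {}
  [8] u=0 | in ⊤ | out ⊤ | ==
  [9] u=1 | in ⊤ | out ⊤ | prev 5 | push {4}
  [10] u=2 | in ⊤ | out ⊤ | ==
  [11] u=4 | in ⊤ | out ⊤ | ==

Converged values:
  [0] ⊤
  [1] ⊤
  [2] ⊤
  [3] ⊤
  [4] ⊤
  [5] ⊤
  [6] ⊤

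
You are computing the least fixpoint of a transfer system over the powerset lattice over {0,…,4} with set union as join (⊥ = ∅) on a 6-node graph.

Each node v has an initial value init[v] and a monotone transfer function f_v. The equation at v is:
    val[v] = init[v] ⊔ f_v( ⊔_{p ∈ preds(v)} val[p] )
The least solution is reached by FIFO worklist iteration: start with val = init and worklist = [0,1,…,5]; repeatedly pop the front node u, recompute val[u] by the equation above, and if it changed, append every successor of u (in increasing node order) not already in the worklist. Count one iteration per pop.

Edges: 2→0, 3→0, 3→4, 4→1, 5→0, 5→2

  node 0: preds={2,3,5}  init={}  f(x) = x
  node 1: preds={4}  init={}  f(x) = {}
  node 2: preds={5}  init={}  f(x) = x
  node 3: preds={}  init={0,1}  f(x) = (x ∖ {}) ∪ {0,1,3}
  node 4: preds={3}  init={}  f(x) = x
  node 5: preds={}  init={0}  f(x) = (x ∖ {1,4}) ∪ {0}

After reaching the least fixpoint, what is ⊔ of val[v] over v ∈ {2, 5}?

Iteration log — 8 steps:
  step 1. node 0  ⊔preds={0,1}  new={0,1}  old={}  +wl: 
  step 2. node 1  ⊔preds={}  new={}  stable
  step 3. node 2  ⊔preds={0}  new={0}  old={}  +wl: 0
  step 4. node 3  ⊔preds={}  new={0,1,3}  old={0,1}  +wl: 
  step 5. node 4  ⊔preds={0,1,3}  new={0,1,3}  old={}  +wl: 1
  step 6. node 5  ⊔preds={}  new={0}  stable
  step 7. node 0  ⊔preds={0,1,3}  new={0,1,3}  old={0,1}  +wl: 
  step 8. node 1  ⊔preds={0,1,3}  new={}  stable

Least fixpoint reached:
  node 0: {0,1,3}
  node 1: {}
  node 2: {0}
  node 3: {0,1,3}
  node 4: {0,1,3}
  node 5: {0}

{0}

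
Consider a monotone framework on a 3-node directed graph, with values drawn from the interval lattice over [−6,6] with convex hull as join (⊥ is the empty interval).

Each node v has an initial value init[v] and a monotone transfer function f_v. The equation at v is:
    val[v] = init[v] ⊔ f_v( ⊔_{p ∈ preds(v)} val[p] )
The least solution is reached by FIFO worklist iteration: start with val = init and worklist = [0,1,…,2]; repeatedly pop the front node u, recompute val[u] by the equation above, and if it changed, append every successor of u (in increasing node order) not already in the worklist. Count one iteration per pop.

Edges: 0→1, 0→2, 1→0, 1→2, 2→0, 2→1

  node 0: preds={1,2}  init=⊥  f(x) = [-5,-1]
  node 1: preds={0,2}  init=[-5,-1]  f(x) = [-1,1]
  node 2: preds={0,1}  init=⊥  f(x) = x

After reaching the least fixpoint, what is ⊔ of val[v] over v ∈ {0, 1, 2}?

Worklist (5 pops):
  #1 pop 0: in=[-5,-1] → [-5,-1] (was ⊥); enqueue []
  #2 pop 1: in=[-5,-1] → [-5,1] (was [-5,-1]); enqueue [0]
  #3 pop 2: in=[-5,1] → [-5,1] (was ⊥); enqueue [1]
  #4 pop 0: in=[-5,1] → [-5,-1] (no change)
  #5 pop 1: in=[-5,1] → [-5,1] (no change)

Fixpoint:
  val[0] = [-5,-1]
  val[1] = [-5,1]
  val[2] = [-5,1]

[-5,1]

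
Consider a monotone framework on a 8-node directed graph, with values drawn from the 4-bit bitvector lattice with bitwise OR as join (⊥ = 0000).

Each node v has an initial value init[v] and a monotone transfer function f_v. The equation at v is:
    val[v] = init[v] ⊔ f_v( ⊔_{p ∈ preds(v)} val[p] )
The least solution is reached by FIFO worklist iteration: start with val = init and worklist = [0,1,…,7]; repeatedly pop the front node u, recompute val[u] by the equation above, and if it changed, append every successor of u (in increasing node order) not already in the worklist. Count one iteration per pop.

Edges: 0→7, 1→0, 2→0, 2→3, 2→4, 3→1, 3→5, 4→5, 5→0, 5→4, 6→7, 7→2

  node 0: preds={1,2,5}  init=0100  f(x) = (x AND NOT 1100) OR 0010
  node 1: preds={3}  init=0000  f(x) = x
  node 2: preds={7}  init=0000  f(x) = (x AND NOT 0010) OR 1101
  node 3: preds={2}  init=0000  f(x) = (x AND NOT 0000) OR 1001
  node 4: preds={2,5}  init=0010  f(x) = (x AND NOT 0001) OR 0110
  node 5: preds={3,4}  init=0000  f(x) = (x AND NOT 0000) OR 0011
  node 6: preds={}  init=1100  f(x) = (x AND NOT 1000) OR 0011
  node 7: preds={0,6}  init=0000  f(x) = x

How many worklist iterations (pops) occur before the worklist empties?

Iteration log — 14 steps:
  step 1. node 0  ⊔preds=0000  new=0110  old=0100  +wl: 
  step 2. node 1  ⊔preds=0000  new=0000  stable
  step 3. node 2  ⊔preds=0000  new=1101  old=0000  +wl: 0
  step 4. node 3  ⊔preds=1101  new=1101  old=0000  +wl: 1
  step 5. node 4  ⊔preds=1101  new=1110  old=0010  +wl: 
  step 6. node 5  ⊔preds=1111  new=1111  old=0000  +wl: 4
  step 7. node 6  ⊔preds=0000  new=1111  old=1100  +wl: 
  step 8. node 7  ⊔preds=1111  new=1111  old=0000  +wl: 2
  step 9. node 0  ⊔preds=1111  new=0111  old=0110  +wl: 7
  step 10. node 1  ⊔preds=1101  new=1101  old=0000  +wl: 0
  step 11. node 4  ⊔preds=1111  new=1110  stable
  step 12. node 2  ⊔preds=1111  new=1101  stable
  step 13. node 7  ⊔preds=1111  new=1111  stable
  step 14. node 0  ⊔preds=1111  new=0111  stable

Least fixpoint reached:
  node 0: 0111
  node 1: 1101
  node 2: 1101
  node 3: 1101
  node 4: 1110
  node 5: 1111
  node 6: 1111
  node 7: 1111

14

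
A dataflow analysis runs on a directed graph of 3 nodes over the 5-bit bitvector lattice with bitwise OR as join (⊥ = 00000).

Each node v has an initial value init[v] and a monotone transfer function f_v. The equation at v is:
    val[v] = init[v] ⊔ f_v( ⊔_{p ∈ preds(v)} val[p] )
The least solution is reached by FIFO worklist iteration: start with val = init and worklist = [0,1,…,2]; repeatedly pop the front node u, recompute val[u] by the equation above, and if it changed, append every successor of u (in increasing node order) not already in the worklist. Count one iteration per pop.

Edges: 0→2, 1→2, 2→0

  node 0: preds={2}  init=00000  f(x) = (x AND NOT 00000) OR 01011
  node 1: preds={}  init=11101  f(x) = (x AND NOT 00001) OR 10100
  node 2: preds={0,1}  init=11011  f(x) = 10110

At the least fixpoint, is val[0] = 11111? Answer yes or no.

Trace (5 dequeues):
  [1] u=0 | in 11011 | out 11011 | prev 00000 | push {}
  [2] u=1 | in 00000 | out 11101 | ==
  [3] u=2 | in 11111 | out 11111 | prev 11011 | push {0}
  [4] u=0 | in 11111 | out 11111 | prev 11011 | push {2}
  [5] u=2 | in 11111 | out 11111 | ==

Converged values:
  [0] 11111
  [1] 11101
  [2] 11111

yes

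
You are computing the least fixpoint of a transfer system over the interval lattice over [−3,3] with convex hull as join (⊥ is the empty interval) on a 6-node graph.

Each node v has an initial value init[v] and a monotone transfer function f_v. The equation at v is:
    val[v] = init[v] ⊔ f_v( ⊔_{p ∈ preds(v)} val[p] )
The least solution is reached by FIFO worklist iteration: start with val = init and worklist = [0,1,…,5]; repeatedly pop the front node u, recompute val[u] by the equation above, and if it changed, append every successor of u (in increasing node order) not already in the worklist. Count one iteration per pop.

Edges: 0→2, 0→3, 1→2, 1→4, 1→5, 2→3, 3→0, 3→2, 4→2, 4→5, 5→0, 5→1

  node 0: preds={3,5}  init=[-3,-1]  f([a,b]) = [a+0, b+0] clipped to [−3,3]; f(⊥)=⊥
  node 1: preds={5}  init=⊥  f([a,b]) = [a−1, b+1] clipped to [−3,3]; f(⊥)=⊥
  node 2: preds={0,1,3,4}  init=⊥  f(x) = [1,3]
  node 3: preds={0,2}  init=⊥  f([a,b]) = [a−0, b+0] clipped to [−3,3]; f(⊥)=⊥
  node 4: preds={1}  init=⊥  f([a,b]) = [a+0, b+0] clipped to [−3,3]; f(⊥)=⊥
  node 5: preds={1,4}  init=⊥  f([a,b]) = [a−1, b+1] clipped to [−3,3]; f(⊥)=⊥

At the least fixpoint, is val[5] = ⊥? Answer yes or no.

Worklist (9 pops):
  #1 pop 0: in=⊥ → [-3,-1] (no change)
  #2 pop 1: in=⊥ → ⊥ (no change)
  #3 pop 2: in=[-3,-1] → [1,3] (was ⊥); enqueue []
  #4 pop 3: in=[-3,3] → [-3,3] (was ⊥); enqueue [0,2]
  #5 pop 4: in=⊥ → ⊥ (no change)
  #6 pop 5: in=⊥ → ⊥ (no change)
  #7 pop 0: in=[-3,3] → [-3,3] (was [-3,-1]); enqueue [3]
  #8 pop 2: in=[-3,3] → [1,3] (no change)
  #9 pop 3: in=[-3,3] → [-3,3] (no change)

Fixpoint:
  val[0] = [-3,3]
  val[1] = ⊥
  val[2] = [1,3]
  val[3] = [-3,3]
  val[4] = ⊥
  val[5] = ⊥

yes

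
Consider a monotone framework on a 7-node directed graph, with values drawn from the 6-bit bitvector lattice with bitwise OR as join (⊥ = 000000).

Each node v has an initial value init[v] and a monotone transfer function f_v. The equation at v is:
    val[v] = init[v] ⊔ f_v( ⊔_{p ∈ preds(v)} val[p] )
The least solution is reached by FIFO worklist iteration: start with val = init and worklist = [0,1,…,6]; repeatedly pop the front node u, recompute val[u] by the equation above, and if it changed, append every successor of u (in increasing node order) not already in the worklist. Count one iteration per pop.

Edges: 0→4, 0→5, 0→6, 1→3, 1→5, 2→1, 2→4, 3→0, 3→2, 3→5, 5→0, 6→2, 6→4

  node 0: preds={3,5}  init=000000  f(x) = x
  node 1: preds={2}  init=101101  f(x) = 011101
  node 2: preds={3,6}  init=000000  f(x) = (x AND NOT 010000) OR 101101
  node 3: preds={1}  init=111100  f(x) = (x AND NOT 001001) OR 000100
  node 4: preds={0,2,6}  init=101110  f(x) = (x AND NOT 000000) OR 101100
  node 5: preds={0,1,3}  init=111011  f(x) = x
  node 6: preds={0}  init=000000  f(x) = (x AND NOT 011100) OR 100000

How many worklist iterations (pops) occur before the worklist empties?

12

Trace (12 dequeues):
  [1] u=0 | in 111111 | out 111111 | prev 000000 | push {}
  [2] u=1 | in 000000 | out 111101 | prev 101101 | push {}
  [3] u=2 | in 111100 | out 101101 | prev 000000 | push {1}
  [4] u=3 | in 111101 | out 111100 | ==
  [5] u=4 | in 111111 | out 111111 | prev 101110 | push {}
  [6] u=5 | in 111111 | out 111111 | prev 111011 | push {0}
  [7] u=6 | in 111111 | out 100011 | prev 000000 | push {2,4}
  [8] u=1 | in 101101 | out 111101 | ==
  [9] u=0 | in 111111 | out 111111 | ==
  [10] u=2 | in 111111 | out 101111 | prev 101101 | push {1}
  [11] u=4 | in 111111 | out 111111 | ==
  [12] u=1 | in 101111 | out 111101 | ==

Converged values:
  [0] 111111
  [1] 111101
  [2] 101111
  [3] 111100
  [4] 111111
  [5] 111111
  [6] 100011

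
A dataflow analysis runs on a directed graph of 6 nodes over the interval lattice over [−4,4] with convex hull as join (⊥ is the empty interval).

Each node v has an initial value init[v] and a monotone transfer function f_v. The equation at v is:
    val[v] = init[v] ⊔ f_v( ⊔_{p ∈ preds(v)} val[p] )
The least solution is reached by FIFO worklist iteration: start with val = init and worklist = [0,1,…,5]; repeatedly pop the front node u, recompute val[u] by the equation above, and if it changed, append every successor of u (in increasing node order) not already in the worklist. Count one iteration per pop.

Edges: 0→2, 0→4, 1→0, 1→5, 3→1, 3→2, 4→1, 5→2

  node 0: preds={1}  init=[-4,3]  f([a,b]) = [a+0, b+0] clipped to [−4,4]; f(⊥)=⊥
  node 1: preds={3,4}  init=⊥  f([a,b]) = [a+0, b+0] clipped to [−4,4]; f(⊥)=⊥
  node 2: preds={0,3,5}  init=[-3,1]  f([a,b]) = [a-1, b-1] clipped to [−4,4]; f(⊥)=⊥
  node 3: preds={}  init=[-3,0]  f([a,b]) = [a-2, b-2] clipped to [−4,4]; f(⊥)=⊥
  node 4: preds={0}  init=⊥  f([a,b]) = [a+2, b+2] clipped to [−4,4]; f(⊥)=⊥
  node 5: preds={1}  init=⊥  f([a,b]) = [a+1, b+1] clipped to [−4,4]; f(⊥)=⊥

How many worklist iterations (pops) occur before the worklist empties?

Iteration log — 13 steps:
  step 1. node 0  ⊔preds=⊥  new=[-4,3]  stable
  step 2. node 1  ⊔preds=[-3,0]  new=[-3,0]  old=⊥  +wl: 0
  step 3. node 2  ⊔preds=[-4,3]  new=[-4,2]  old=[-3,1]  +wl: 
  step 4. node 3  ⊔preds=⊥  new=[-3,0]  stable
  step 5. node 4  ⊔preds=[-4,3]  new=[-2,4]  old=⊥  +wl: 1
  step 6. node 5  ⊔preds=[-3,0]  new=[-2,1]  old=⊥  +wl: 2
  step 7. node 0  ⊔preds=[-3,0]  new=[-4,3]  stable
  step 8. node 1  ⊔preds=[-3,4]  new=[-3,4]  old=[-3,0]  +wl: 0,5
  step 9. node 2  ⊔preds=[-4,3]  new=[-4,2]  stable
  step 10. node 0  ⊔preds=[-3,4]  new=[-4,4]  old=[-4,3]  +wl: 2,4
  step 11. node 5  ⊔preds=[-3,4]  new=[-2,4]  old=[-2,1]  +wl: 
  step 12. node 2  ⊔preds=[-4,4]  new=[-4,3]  old=[-4,2]  +wl: 
  step 13. node 4  ⊔preds=[-4,4]  new=[-2,4]  stable

Least fixpoint reached:
  node 0: [-4,4]
  node 1: [-3,4]
  node 2: [-4,3]
  node 3: [-3,0]
  node 4: [-2,4]
  node 5: [-2,4]

13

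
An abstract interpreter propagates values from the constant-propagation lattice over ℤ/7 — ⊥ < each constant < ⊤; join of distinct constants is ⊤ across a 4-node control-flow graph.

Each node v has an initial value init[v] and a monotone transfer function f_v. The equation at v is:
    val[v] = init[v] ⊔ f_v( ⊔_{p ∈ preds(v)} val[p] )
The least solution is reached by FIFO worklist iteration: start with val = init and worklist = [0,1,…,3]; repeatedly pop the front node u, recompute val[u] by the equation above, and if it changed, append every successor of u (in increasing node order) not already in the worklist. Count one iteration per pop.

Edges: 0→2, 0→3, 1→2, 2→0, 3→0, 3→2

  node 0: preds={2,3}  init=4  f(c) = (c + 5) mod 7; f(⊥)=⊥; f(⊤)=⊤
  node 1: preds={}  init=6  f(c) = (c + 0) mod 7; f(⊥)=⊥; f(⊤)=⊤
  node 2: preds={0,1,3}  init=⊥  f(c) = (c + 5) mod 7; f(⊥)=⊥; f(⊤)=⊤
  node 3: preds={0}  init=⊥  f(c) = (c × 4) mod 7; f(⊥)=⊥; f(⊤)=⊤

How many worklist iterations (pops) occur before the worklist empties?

9

Worklist (9 pops):
  #1 pop 0: in=⊥ → 4 (no change)
  #2 pop 1: in=⊥ → 6 (no change)
  #3 pop 2: in=⊤ → ⊤ (was ⊥); enqueue [0]
  #4 pop 3: in=4 → 2 (was ⊥); enqueue [2]
  #5 pop 0: in=⊤ → ⊤ (was 4); enqueue [3]
  #6 pop 2: in=⊤ → ⊤ (no change)
  #7 pop 3: in=⊤ → ⊤ (was 2); enqueue [0,2]
  #8 pop 0: in=⊤ → ⊤ (no change)
  #9 pop 2: in=⊤ → ⊤ (no change)

Fixpoint:
  val[0] = ⊤
  val[1] = 6
  val[2] = ⊤
  val[3] = ⊤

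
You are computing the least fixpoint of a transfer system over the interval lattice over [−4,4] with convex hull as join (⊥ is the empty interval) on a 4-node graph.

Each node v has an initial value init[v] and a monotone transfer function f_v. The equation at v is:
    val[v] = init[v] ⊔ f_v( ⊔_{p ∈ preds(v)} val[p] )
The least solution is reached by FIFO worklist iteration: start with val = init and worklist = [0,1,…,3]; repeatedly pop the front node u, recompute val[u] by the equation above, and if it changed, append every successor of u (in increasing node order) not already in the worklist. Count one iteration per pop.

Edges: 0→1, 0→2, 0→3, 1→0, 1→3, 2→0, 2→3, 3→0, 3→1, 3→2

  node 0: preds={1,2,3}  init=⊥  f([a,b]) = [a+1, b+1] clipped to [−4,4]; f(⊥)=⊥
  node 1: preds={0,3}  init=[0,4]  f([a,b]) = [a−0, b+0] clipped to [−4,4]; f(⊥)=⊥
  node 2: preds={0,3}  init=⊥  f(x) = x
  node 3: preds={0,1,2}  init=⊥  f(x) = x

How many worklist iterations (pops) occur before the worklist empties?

Worklist (9 pops):
  #1 pop 0: in=[0,4] → [1,4] (was ⊥); enqueue []
  #2 pop 1: in=[1,4] → [0,4] (no change)
  #3 pop 2: in=[1,4] → [1,4] (was ⊥); enqueue [0]
  #4 pop 3: in=[0,4] → [0,4] (was ⊥); enqueue [1,2]
  #5 pop 0: in=[0,4] → [1,4] (no change)
  #6 pop 1: in=[0,4] → [0,4] (no change)
  #7 pop 2: in=[0,4] → [0,4] (was [1,4]); enqueue [0,3]
  #8 pop 0: in=[0,4] → [1,4] (no change)
  #9 pop 3: in=[0,4] → [0,4] (no change)

Fixpoint:
  val[0] = [1,4]
  val[1] = [0,4]
  val[2] = [0,4]
  val[3] = [0,4]

9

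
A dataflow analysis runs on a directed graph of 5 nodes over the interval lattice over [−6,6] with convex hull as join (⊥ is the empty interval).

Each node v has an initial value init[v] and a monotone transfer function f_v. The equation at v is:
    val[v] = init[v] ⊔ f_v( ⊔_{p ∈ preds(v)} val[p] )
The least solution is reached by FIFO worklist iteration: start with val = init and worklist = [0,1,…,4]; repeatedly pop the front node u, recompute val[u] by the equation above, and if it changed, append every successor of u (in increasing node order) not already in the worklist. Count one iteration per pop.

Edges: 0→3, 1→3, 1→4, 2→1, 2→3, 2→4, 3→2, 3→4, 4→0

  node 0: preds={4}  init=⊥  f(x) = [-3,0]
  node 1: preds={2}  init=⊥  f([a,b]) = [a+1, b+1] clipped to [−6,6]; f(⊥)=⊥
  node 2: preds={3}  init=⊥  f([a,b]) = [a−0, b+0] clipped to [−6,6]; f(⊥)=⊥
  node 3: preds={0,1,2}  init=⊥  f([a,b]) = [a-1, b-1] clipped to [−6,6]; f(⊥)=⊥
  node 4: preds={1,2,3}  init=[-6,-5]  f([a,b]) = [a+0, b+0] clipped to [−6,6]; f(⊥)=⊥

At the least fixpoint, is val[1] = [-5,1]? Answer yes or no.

no

Iteration log — 19 steps:
  step 1. node 0  ⊔preds=[-6,-5]  new=[-3,0]  old=⊥  +wl: 
  step 2. node 1  ⊔preds=⊥  new=⊥  stable
  step 3. node 2  ⊔preds=⊥  new=⊥  stable
  step 4. node 3  ⊔preds=[-3,0]  new=[-4,-1]  old=⊥  +wl: 2
  step 5. node 4  ⊔preds=[-4,-1]  new=[-6,-1]  old=[-6,-5]  +wl: 0
  step 6. node 2  ⊔preds=[-4,-1]  new=[-4,-1]  old=⊥  +wl: 1,3,4
  step 7. node 0  ⊔preds=[-6,-1]  new=[-3,0]  stable
  step 8. node 1  ⊔preds=[-4,-1]  new=[-3,0]  old=⊥  +wl: 
  step 9. node 3  ⊔preds=[-4,0]  new=[-5,-1]  old=[-4,-1]  +wl: 2
  step 10. node 4  ⊔preds=[-5,0]  new=[-6,0]  old=[-6,-1]  +wl: 0
  step 11. node 2  ⊔preds=[-5,-1]  new=[-5,-1]  old=[-4,-1]  +wl: 1,3,4
  step 12. node 0  ⊔preds=[-6,0]  new=[-3,0]  stable
  step 13. node 1  ⊔preds=[-5,-1]  new=[-4,0]  old=[-3,0]  +wl: 
  step 14. node 3  ⊔preds=[-5,0]  new=[-6,-1]  old=[-5,-1]  +wl: 2
  step 15. node 4  ⊔preds=[-6,0]  new=[-6,0]  stable
  step 16. node 2  ⊔preds=[-6,-1]  new=[-6,-1]  old=[-5,-1]  +wl: 1,3,4
  step 17. node 1  ⊔preds=[-6,-1]  new=[-5,0]  old=[-4,0]  +wl: 
  step 18. node 3  ⊔preds=[-6,0]  new=[-6,-1]  stable
  step 19. node 4  ⊔preds=[-6,0]  new=[-6,0]  stable

Least fixpoint reached:
  node 0: [-3,0]
  node 1: [-5,0]
  node 2: [-6,-1]
  node 3: [-6,-1]
  node 4: [-6,0]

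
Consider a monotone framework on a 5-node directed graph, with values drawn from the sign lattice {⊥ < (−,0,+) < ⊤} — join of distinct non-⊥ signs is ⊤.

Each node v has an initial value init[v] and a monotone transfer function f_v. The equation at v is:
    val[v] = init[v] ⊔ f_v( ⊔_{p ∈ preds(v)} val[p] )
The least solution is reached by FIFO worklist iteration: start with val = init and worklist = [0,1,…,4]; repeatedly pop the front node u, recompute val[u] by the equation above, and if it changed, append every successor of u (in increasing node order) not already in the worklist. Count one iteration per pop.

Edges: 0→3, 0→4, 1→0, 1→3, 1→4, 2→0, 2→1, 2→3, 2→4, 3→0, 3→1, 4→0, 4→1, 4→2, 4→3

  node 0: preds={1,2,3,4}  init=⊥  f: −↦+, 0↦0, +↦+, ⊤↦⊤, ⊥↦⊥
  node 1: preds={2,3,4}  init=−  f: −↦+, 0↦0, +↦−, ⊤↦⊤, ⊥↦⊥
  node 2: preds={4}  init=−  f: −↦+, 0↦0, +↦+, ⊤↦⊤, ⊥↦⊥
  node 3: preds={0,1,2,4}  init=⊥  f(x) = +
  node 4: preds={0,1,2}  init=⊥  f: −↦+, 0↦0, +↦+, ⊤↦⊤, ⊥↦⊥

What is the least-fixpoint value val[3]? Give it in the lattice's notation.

+

Iteration log — 12 steps:
  step 1. node 0  ⊔preds=−  new=+  old=⊥  +wl: 
  step 2. node 1  ⊔preds=−  new=⊤  old=−  +wl: 0
  step 3. node 2  ⊔preds=⊥  new=−  stable
  step 4. node 3  ⊔preds=⊤  new=+  old=⊥  +wl: 1
  step 5. node 4  ⊔preds=⊤  new=⊤  old=⊥  +wl: 2,3
  step 6. node 0  ⊔preds=⊤  new=⊤  old=+  +wl: 4
  step 7. node 1  ⊔preds=⊤  new=⊤  stable
  step 8. node 2  ⊔preds=⊤  new=⊤  old=−  +wl: 0,1
  step 9. node 3  ⊔preds=⊤  new=+  stable
  step 10. node 4  ⊔preds=⊤  new=⊤  stable
  step 11. node 0  ⊔preds=⊤  new=⊤  stable
  step 12. node 1  ⊔preds=⊤  new=⊤  stable

Least fixpoint reached:
  node 0: ⊤
  node 1: ⊤
  node 2: ⊤
  node 3: +
  node 4: ⊤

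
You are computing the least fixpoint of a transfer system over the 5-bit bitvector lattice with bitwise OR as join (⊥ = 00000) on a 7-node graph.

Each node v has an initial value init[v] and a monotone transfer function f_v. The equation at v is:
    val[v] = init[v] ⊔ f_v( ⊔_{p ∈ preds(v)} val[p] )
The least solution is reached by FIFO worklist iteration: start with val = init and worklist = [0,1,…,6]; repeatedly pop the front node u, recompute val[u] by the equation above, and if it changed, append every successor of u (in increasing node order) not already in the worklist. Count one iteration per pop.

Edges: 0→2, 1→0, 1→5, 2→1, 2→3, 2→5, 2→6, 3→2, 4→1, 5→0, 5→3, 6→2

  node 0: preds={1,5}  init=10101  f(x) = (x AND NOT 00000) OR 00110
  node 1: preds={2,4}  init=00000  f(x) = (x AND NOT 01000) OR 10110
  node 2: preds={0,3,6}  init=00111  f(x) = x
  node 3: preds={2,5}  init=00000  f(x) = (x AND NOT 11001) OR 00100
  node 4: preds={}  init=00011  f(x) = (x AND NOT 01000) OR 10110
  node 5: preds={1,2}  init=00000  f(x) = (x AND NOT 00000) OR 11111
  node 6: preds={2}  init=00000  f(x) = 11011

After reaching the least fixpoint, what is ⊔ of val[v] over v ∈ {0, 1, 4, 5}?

Trace (14 dequeues):
  [1] u=0 | in 00000 | out 10111 | prev 10101 | push {}
  [2] u=1 | in 00111 | out 10111 | prev 00000 | push {0}
  [3] u=2 | in 10111 | out 10111 | prev 00111 | push {1}
  [4] u=3 | in 10111 | out 00110 | prev 00000 | push {2}
  [5] u=4 | in 00000 | out 10111 | prev 00011 | push {}
  [6] u=5 | in 10111 | out 11111 | prev 00000 | push {3}
  [7] u=6 | in 10111 | out 11011 | prev 00000 | push {}
  [8] u=0 | in 11111 | out 11111 | prev 10111 | push {}
  [9] u=1 | in 10111 | out 10111 | ==
  [10] u=2 | in 11111 | out 11111 | prev 10111 | push {1,5,6}
  [11] u=3 | in 11111 | out 00110 | ==
  [12] u=1 | in 11111 | out 10111 | ==
  [13] u=5 | in 11111 | out 11111 | ==
  [14] u=6 | in 11111 | out 11011 | ==

Converged values:
  [0] 11111
  [1] 10111
  [2] 11111
  [3] 00110
  [4] 10111
  [5] 11111
  [6] 11011

11111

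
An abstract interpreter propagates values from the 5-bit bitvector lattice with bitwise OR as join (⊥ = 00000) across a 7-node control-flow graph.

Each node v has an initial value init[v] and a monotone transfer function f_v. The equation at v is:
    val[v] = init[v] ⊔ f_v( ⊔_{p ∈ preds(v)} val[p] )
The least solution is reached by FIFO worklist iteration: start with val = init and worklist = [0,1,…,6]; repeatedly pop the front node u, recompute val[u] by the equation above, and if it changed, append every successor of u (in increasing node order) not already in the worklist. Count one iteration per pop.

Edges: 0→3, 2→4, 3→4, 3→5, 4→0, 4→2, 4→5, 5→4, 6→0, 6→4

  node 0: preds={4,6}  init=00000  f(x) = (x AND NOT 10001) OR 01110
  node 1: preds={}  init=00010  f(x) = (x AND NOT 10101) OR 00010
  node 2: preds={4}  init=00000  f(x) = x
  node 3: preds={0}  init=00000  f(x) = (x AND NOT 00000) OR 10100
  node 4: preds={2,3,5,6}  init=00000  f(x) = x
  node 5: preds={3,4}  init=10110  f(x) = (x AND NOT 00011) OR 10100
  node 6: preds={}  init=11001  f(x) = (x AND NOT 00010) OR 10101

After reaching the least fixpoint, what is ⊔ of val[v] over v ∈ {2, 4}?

11111

Iteration log — 10 steps:
  step 1. node 0  ⊔preds=11001  new=01110  old=00000  +wl: 
  step 2. node 1  ⊔preds=00000  new=00010  stable
  step 3. node 2  ⊔preds=00000  new=00000  stable
  step 4. node 3  ⊔preds=01110  new=11110  old=00000  +wl: 
  step 5. node 4  ⊔preds=11111  new=11111  old=00000  +wl: 0,2
  step 6. node 5  ⊔preds=11111  new=11110  old=10110  +wl: 4
  step 7. node 6  ⊔preds=00000  new=11101  old=11001  +wl: 
  step 8. node 0  ⊔preds=11111  new=01110  stable
  step 9. node 2  ⊔preds=11111  new=11111  old=00000  +wl: 
  step 10. node 4  ⊔preds=11111  new=11111  stable

Least fixpoint reached:
  node 0: 01110
  node 1: 00010
  node 2: 11111
  node 3: 11110
  node 4: 11111
  node 5: 11110
  node 6: 11101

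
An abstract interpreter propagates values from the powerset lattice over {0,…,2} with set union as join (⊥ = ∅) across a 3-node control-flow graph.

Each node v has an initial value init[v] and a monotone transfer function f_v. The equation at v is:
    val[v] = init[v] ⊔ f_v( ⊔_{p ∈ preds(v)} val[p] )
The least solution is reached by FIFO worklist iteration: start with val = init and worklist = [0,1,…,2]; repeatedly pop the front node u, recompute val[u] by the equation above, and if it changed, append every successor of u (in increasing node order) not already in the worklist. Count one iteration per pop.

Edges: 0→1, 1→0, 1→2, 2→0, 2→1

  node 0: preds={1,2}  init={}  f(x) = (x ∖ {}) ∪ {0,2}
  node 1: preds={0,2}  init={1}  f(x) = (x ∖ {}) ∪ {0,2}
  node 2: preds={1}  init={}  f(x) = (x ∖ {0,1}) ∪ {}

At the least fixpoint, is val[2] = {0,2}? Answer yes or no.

no

Trace (5 dequeues):
  [1] u=0 | in {1} | out {0,1,2} | prev {} | push {}
  [2] u=1 | in {0,1,2} | out {0,1,2} | prev {1} | push {0}
  [3] u=2 | in {0,1,2} | out {2} | prev {} | push {1}
  [4] u=0 | in {0,1,2} | out {0,1,2} | ==
  [5] u=1 | in {0,1,2} | out {0,1,2} | ==

Converged values:
  [0] {0,1,2}
  [1] {0,1,2}
  [2] {2}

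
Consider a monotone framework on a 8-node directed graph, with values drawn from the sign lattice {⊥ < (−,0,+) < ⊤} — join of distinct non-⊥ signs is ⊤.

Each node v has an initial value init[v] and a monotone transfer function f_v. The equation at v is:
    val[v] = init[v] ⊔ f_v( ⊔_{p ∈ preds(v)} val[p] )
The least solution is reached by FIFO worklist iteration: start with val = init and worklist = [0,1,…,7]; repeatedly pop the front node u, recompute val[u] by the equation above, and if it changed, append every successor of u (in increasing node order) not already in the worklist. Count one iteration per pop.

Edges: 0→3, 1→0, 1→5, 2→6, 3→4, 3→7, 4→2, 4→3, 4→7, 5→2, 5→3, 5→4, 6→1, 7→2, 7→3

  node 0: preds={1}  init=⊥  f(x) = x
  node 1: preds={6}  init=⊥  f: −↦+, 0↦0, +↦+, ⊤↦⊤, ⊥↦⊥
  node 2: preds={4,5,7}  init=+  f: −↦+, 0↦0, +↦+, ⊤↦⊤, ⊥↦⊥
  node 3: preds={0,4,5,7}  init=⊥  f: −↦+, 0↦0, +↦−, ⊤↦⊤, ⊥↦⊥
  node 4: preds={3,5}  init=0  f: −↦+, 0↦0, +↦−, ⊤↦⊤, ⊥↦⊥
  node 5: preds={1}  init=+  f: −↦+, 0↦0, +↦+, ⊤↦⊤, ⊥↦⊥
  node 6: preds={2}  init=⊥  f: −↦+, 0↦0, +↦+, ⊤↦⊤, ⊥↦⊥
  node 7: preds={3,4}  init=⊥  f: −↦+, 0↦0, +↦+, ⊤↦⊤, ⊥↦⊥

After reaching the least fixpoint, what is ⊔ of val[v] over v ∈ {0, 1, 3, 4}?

⊤

Iteration log — 16 steps:
  step 1. node 0  ⊔preds=⊥  new=⊥  stable
  step 2. node 1  ⊔preds=⊥  new=⊥  stable
  step 3. node 2  ⊔preds=⊤  new=⊤  old=+  +wl: 
  step 4. node 3  ⊔preds=⊤  new=⊤  old=⊥  +wl: 
  step 5. node 4  ⊔preds=⊤  new=⊤  old=0  +wl: 2,3
  step 6. node 5  ⊔preds=⊥  new=+  stable
  step 7. node 6  ⊔preds=⊤  new=⊤  old=⊥  +wl: 1
  step 8. node 7  ⊔preds=⊤  new=⊤  old=⊥  +wl: 
  step 9. node 2  ⊔preds=⊤  new=⊤  stable
  step 10. node 3  ⊔preds=⊤  new=⊤  stable
  step 11. node 1  ⊔preds=⊤  new=⊤  old=⊥  +wl: 0,5
  step 12. node 0  ⊔preds=⊤  new=⊤  old=⊥  +wl: 3
  step 13. node 5  ⊔preds=⊤  new=⊤  old=+  +wl: 2,4
  step 14. node 3  ⊔preds=⊤  new=⊤  stable
  step 15. node 2  ⊔preds=⊤  new=⊤  stable
  step 16. node 4  ⊔preds=⊤  new=⊤  stable

Least fixpoint reached:
  node 0: ⊤
  node 1: ⊤
  node 2: ⊤
  node 3: ⊤
  node 4: ⊤
  node 5: ⊤
  node 6: ⊤
  node 7: ⊤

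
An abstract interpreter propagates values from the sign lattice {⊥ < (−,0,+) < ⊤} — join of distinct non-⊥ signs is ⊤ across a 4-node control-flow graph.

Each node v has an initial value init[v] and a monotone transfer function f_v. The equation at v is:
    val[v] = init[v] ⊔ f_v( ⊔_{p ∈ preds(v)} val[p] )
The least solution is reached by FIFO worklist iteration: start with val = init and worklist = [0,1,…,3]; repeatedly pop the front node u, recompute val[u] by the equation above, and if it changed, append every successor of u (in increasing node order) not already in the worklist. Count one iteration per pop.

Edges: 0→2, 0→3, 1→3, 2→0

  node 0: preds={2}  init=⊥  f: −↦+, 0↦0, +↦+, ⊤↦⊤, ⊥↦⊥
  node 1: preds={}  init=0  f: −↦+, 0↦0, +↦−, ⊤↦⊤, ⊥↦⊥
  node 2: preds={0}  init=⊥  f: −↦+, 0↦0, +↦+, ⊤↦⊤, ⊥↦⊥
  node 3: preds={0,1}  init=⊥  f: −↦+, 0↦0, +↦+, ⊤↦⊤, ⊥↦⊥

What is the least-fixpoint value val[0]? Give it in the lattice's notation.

⊥

Trace (4 dequeues):
  [1] u=0 | in ⊥ | out ⊥ | ==
  [2] u=1 | in ⊥ | out 0 | ==
  [3] u=2 | in ⊥ | out ⊥ | ==
  [4] u=3 | in 0 | out 0 | prev ⊥ | push {}

Converged values:
  [0] ⊥
  [1] 0
  [2] ⊥
  [3] 0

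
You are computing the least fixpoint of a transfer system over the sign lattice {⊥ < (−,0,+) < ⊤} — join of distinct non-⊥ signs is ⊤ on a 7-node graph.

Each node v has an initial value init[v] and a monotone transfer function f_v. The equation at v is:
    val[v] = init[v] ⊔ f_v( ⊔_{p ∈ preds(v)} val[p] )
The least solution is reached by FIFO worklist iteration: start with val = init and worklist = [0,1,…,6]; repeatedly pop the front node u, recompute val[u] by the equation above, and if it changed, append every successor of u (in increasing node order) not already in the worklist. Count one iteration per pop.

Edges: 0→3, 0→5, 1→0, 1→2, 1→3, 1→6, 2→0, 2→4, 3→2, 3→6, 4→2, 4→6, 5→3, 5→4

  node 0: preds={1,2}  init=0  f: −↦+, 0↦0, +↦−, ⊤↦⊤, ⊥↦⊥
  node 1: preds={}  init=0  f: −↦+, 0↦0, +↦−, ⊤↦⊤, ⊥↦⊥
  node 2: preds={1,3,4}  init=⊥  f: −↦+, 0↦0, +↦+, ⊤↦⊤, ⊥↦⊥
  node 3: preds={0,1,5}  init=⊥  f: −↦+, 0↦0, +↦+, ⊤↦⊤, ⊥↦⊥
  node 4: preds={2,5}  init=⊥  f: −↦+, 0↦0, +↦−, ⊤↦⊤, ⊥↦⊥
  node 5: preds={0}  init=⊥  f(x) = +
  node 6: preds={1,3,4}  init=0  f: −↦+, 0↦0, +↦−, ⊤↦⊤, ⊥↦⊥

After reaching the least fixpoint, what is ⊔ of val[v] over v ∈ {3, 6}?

Worklist (17 pops):
  #1 pop 0: in=0 → 0 (no change)
  #2 pop 1: in=⊥ → 0 (no change)
  #3 pop 2: in=0 → 0 (was ⊥); enqueue [0]
  #4 pop 3: in=0 → 0 (was ⊥); enqueue [2]
  #5 pop 4: in=0 → 0 (was ⊥); enqueue []
  #6 pop 5: in=0 → + (was ⊥); enqueue [3,4]
  #7 pop 6: in=0 → 0 (no change)
  #8 pop 0: in=0 → 0 (no change)
  #9 pop 2: in=0 → 0 (no change)
  #10 pop 3: in=⊤ → ⊤ (was 0); enqueue [2,6]
  #11 pop 4: in=⊤ → ⊤ (was 0); enqueue []
  #12 pop 2: in=⊤ → ⊤ (was 0); enqueue [0,4]
  #13 pop 6: in=⊤ → ⊤ (was 0); enqueue []
  #14 pop 0: in=⊤ → ⊤ (was 0); enqueue [3,5]
  #15 pop 4: in=⊤ → ⊤ (no change)
  #16 pop 3: in=⊤ → ⊤ (no change)
  #17 pop 5: in=⊤ → + (no change)

Fixpoint:
  val[0] = ⊤
  val[1] = 0
  val[2] = ⊤
  val[3] = ⊤
  val[4] = ⊤
  val[5] = +
  val[6] = ⊤

⊤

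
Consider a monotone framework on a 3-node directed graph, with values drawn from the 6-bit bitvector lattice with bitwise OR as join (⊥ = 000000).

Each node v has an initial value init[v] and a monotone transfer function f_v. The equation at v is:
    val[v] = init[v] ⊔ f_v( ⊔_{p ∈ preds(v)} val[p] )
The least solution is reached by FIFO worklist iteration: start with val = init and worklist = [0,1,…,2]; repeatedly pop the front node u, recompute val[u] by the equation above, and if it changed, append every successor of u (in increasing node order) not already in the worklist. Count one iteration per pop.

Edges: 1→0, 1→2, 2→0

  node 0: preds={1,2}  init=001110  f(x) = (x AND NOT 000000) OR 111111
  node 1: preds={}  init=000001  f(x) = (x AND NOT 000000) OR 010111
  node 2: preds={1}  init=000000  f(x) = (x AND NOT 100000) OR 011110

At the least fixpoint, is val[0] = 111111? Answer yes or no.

Iteration log — 4 steps:
  step 1. node 0  ⊔preds=000001  new=111111  old=001110  +wl: 
  step 2. node 1  ⊔preds=000000  new=010111  old=000001  +wl: 0
  step 3. node 2  ⊔preds=010111  new=011111  old=000000  +wl: 
  step 4. node 0  ⊔preds=011111  new=111111  stable

Least fixpoint reached:
  node 0: 111111
  node 1: 010111
  node 2: 011111

yes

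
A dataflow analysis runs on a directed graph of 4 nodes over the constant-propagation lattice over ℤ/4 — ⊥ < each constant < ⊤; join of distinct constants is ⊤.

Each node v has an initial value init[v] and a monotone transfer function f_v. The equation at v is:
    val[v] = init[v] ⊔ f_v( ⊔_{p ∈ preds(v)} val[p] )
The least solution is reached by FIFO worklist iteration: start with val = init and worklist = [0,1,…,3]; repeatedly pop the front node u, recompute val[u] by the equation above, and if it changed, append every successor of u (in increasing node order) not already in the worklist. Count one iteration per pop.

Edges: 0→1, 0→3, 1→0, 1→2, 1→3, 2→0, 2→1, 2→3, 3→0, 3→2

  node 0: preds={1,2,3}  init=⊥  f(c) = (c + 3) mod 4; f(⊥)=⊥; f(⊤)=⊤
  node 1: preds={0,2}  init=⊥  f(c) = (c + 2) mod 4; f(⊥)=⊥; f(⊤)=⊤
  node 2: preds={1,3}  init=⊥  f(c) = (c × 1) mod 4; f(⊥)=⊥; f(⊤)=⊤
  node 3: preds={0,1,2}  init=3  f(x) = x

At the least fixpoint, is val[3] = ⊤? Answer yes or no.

yes

Worklist (9 pops):
  #1 pop 0: in=3 → 2 (was ⊥); enqueue []
  #2 pop 1: in=2 → 0 (was ⊥); enqueue [0]
  #3 pop 2: in=⊤ → ⊤ (was ⊥); enqueue [1]
  #4 pop 3: in=⊤ → ⊤ (was 3); enqueue [2]
  #5 pop 0: in=⊤ → ⊤ (was 2); enqueue [3]
  #6 pop 1: in=⊤ → ⊤ (was 0); enqueue [0]
  #7 pop 2: in=⊤ → ⊤ (no change)
  #8 pop 3: in=⊤ → ⊤ (no change)
  #9 pop 0: in=⊤ → ⊤ (no change)

Fixpoint:
  val[0] = ⊤
  val[1] = ⊤
  val[2] = ⊤
  val[3] = ⊤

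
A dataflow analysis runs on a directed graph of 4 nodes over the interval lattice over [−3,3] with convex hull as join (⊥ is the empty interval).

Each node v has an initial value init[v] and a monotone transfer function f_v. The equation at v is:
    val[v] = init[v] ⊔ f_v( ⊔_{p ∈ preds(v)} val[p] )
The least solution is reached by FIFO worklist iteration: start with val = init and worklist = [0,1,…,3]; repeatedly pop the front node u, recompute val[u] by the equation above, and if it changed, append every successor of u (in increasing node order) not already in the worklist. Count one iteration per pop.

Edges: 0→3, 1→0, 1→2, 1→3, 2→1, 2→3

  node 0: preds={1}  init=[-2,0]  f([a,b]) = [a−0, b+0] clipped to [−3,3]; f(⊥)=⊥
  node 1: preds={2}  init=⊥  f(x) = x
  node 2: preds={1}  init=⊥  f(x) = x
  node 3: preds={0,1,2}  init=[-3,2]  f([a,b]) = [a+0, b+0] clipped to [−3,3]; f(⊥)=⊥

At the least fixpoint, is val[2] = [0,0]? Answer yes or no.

no

Iteration log — 4 steps:
  step 1. node 0  ⊔preds=⊥  new=[-2,0]  stable
  step 2. node 1  ⊔preds=⊥  new=⊥  stable
  step 3. node 2  ⊔preds=⊥  new=⊥  stable
  step 4. node 3  ⊔preds=[-2,0]  new=[-3,2]  stable

Least fixpoint reached:
  node 0: [-2,0]
  node 1: ⊥
  node 2: ⊥
  node 3: [-3,2]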